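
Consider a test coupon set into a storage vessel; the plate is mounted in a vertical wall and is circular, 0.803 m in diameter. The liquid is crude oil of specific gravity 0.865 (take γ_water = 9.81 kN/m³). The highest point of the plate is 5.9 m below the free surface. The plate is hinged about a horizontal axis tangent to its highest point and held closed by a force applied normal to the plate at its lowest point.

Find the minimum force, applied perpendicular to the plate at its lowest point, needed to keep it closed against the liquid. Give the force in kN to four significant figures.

γ = 0.865 × 9.81 = 8.48565 kN/m³.
The centroid is at the centre, 0.4015 m below the top of the plate, so the centroid depth is h_c = 5.9 + 0.4015 = 6.3015 m.
A = π(0.4015)² = 0.506432 m².
Resultant F = γ·h_c·A = 8.48565 × 6.3015 × 0.506432 = 27.0801 kN.
I_c = πr⁴/4 = π × 0.4015⁴/4 = 0.0204095 m⁴.
Centre of pressure: y_p = y_c + I_c/(y_c·A) = 6.3015 + 0.0204095/(6.3015 × 0.506432) = 6.3015 + 0.00639539 = 6.3079 m along the plane.
The resultant acts 0.4015 + 0.00639539 = 0.407895 m (along the plate) below the hinge at the top edge, so the moment about the hinge is M = F × 0.407895 = 27.0801 × 0.407895 = 11.0458 kN·m.
A normal force at the bottom, 0.803 m from the hinge, must supply this moment: P = 11.0458/0.803 = 13.7557 kN.

P ≈ 13.76 kN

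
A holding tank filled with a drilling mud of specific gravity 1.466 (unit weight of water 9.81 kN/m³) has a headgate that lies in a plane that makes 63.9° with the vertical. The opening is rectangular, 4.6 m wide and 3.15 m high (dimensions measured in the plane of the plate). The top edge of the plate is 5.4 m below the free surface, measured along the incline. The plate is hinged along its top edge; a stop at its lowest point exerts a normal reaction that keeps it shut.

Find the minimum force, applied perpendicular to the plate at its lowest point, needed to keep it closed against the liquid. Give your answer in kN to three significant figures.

γ = 1.466 × 9.81 = 14.38146 kN/m³.
The plate makes 63.9° with the vertical, i.e. θ = 90° − 63.9° = 26.1° to the horizontal. Measuring y along the incline from the free-surface line, vertical depth h = y·sinθ with sinθ = 0.439939.
The centroid lies 3.15/2 = 1.575 m below the top edge, so y_c = 5.4 + 1.575 = 6.975 m and h_c = 6.975 × 0.439939 = 3.06857 m.
A = 4.6 × 3.15 = 14.49 m².
Resultant F = γ·h_c·A = 14.38146 × 3.06857 × 14.49 = 639.451 kN.
I_c = b·h³/12 = 4.6 × 3.15³/12 = 11.9814 m⁴.
Centre of pressure: y_p = y_c + I_c/(y_c·A) = 6.975 + 11.9814/(6.975 × 14.49) = 6.975 + 0.118548 = 7.09355 m along the plane.
The resultant acts 1.575 + 0.118548 = 1.69355 m (along the plate) below the hinge at the top edge, so the moment about the hinge is M = F × 1.69355 = 639.451 × 1.69355 = 1082.94 kN·m.
A normal force at the bottom, 3.15 m from the hinge, must supply this moment: P = 1082.94/3.15 = 343.79 kN.

P ≈ 344 kN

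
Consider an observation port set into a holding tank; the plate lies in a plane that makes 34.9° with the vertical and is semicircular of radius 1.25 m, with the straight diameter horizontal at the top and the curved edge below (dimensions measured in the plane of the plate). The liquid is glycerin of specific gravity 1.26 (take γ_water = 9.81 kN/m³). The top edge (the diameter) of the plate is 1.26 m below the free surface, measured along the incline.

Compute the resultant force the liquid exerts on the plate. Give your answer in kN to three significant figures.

F ≈ 44.6 kN

γ = 1.26 × 9.81 = 12.3606 kN/m³.
The plate makes 34.9° with the vertical, i.e. θ = 90° − 34.9° = 55.1° to the horizontal. Measuring y along the incline from the free-surface line, vertical depth h = y·sinθ with sinθ = 0.820152.
The centroid of a semicircle lies 4r/(3π) = 0.530516 m from the diameter, here below the top edge, so y_c = 1.26 + 0.530516 = 1.79052 m and h_c = 1.79052 × 0.820152 = 1.4685 m.
A = πr²/2 = π × 1.25²/2 = 2.45437 m².
Resultant F = γ·h_c·A = 12.3606 × 1.4685 × 2.45437 = 44.5506 kN.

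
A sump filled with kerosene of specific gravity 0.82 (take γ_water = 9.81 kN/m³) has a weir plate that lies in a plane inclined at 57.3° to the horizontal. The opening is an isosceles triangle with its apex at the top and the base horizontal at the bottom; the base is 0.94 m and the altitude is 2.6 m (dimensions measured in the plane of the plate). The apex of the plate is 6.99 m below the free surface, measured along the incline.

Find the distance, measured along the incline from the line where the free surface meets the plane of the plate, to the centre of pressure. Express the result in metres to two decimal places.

y_p = 8.77 m

γ = 0.82 × 9.81 = 8.0442 kN/m³.
Let θ = 57.3° be the plate's angle to the horizontal; measure y along the incline from where the plane meets the free surface. Vertical depth h = y·sinθ with sinθ = 0.841511.
With the apex up, the centroid sits 2h/3 = 2 × 2.6/3 = 1.73333 m below the apex, so y_c = 6.99 + 1.73333 = 8.72333 m and h_c = 8.72333 × 0.841511 = 7.34078 m.
A = ½ × 0.94 × 2.6 = 1.222 m².
Resultant F = γ·h_c·A = 8.0442 × 7.34078 × 1.222 = 72.16 kN.
I_c = b·h³/36 = 0.94 × 2.6³/36 = 0.458929 m⁴.
Centre of pressure: y_p = y_c + I_c/(y_c·A) = 8.72333 + 0.458929/(8.72333 × 1.222) = 8.72333 + 0.0430519 = 8.76638 m along the plane.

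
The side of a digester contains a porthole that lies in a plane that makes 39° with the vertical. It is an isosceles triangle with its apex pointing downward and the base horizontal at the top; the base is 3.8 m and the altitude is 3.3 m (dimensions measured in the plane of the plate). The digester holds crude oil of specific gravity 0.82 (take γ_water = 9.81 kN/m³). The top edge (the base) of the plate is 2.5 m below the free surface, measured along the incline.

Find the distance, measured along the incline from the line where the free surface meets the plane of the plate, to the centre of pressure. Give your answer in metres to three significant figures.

γ = 0.82 × 9.81 = 8.0442 kN/m³.
The plate makes 39° with the vertical, i.e. θ = 90° − 39° = 51° to the horizontal. Measuring y along the incline from the free-surface line, vertical depth h = y·sinθ with sinθ = 0.777146.
With the apex down, the centroid sits h/3 = 3.3/3 = 1.1 m below the base (the top edge), so y_c = 2.5 + 1.1 = 3.6 m and h_c = 3.6 × 0.777146 = 2.79773 m.
A = ½ × 3.8 × 3.3 = 6.27 m².
Resultant F = γ·h_c·A = 8.0442 × 2.79773 × 6.27 = 141.109 kN.
I_c = b·h³/36 = 3.8 × 3.3³/36 = 3.79335 m⁴.
Centre of pressure: y_p = y_c + I_c/(y_c·A) = 3.6 + 3.79335/(3.6 × 6.27) = 3.6 + 0.168056 = 3.76806 m along the plane.

y_p = 3.77 m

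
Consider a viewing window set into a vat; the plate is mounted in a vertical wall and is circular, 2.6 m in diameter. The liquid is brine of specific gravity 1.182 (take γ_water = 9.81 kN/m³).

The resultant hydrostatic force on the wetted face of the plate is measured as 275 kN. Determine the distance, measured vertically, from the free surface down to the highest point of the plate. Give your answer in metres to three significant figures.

d_top ≈ 3.17 m

γ = 1.182 × 9.81 = 11.59542 kN/m³.
A = π(1.3)² = 5.30929 m².
From F = γ·h_c·A, the centroid depth is h_c = 275/(11.59542 × 5.30929) = 4.46694 m.
The centroid is at the centre, 1.3 m below the top of the plate, so the highest point sits at h_top = 4.46694 − 1.3 = 3.16694 m below the surface.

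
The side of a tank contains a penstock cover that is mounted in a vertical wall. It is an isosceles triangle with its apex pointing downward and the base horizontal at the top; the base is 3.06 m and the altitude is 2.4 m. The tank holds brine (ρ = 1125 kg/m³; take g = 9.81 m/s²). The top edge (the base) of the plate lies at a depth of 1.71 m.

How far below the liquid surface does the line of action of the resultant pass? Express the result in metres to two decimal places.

h_p = 2.64 m

γ = ρg = 1125 × 9.81 / 1000 = 11.03625 kN/m³.
With the apex down, the centroid sits h/3 = 2.4/3 = 0.8 m below the base (the top edge), so the centroid depth is h_c = 1.71 + 0.8 = 2.51 m.
A = ½ × 3.06 × 2.4 = 3.672 m².
Resultant F = γ·h_c·A = 11.03625 × 2.51 × 3.672 = 101.718 kN.
I_c = b·h³/36 = 3.06 × 2.4³/36 = 1.17504 m⁴.
Centre of pressure: y_p = y_c + I_c/(y_c·A) = 2.51 + 1.17504/(2.51 × 3.672) = 2.51 + 0.12749 = 2.63749 m along the plane.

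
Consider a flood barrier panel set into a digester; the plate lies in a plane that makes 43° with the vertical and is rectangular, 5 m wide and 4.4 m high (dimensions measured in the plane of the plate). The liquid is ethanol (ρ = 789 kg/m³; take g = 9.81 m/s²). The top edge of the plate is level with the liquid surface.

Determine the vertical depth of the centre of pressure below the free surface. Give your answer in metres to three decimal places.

h_p = 2.145 m

γ = ρg = 789 × 9.81 / 1000 = 7.74009 kN/m³.
The plate makes 43° with the vertical, i.e. θ = 90° − 43° = 47° to the horizontal. Measuring y along the incline from the free-surface line, vertical depth h = y·sinθ with sinθ = 0.731354.
The centroid lies 4.4/2 = 2.2 m below the top edge, so y_c = 2.2 m and h_c = 2.2 × 0.731354 = 1.60898 m.
A = 5 × 4.4 = 22 m².
Resultant F = γ·h_c·A = 7.74009 × 1.60898 × 22 = 273.98 kN.
I_c = b·h³/12 = 5 × 4.4³/12 = 35.4933 m⁴.
Centre of pressure: y_p = y_c + I_c/(y_c·A) = 2.2 + 35.4933/(2.2 × 22) = 2.2 + 0.733333 = 2.93333 m along the plane.
Vertically, h_p = y_p·sinθ = 2.93333 × 0.731354 = 2.1453 m.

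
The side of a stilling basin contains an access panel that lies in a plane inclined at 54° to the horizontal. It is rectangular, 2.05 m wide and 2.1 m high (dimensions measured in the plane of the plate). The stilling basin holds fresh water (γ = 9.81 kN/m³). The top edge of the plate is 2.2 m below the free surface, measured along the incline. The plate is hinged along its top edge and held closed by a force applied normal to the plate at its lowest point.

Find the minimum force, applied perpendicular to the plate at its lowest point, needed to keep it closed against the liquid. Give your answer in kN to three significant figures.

γ = 9.81 kN/m³.
Let θ = 54° be the plate's angle to the horizontal; measure y along the incline from where the plane meets the free surface. Vertical depth h = y·sinθ with sinθ = 0.809017.
The centroid lies 2.1/2 = 1.05 m below the top edge, so y_c = 2.2 + 1.05 = 3.25 m and h_c = 3.25 × 0.809017 = 2.62931 m.
A = 2.05 × 2.1 = 4.305 m².
Resultant F = γ·h_c·A = 9.81 × 2.62931 × 4.305 = 111.041 kN.
I_c = b·h³/12 = 2.05 × 2.1³/12 = 1.58209 m⁴.
Centre of pressure: y_p = y_c + I_c/(y_c·A) = 3.25 + 1.58209/(3.25 × 4.305) = 3.25 + 0.113077 = 3.36308 m along the plane.
The resultant acts 1.05 + 0.113077 = 1.16308 m (along the plate) below the hinge at the top edge, so the moment about the hinge is M = F × 1.16308 = 111.041 × 1.16308 = 129.15 kN·m.
A normal force at the bottom, 2.1 m from the hinge, must supply this moment: P = 129.15/2.1 = 61.5 kN.

P ≈ 61.5 kN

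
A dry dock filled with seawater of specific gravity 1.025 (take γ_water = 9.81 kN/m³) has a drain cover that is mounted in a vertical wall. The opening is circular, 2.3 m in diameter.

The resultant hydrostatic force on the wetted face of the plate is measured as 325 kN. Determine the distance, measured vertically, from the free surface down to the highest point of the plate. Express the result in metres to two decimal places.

d_top ≈ 6.63 m

γ = 1.025 × 9.81 = 10.05525 kN/m³.
A = π(1.15)² = 4.15476 m².
From F = γ·h_c·A, the centroid depth is h_c = 325/(10.05525 × 4.15476) = 7.77937 m.
The centroid is at the centre, 1.15 m below the top of the plate, so the highest point sits at h_top = 7.77937 − 1.15 = 6.62937 m below the surface.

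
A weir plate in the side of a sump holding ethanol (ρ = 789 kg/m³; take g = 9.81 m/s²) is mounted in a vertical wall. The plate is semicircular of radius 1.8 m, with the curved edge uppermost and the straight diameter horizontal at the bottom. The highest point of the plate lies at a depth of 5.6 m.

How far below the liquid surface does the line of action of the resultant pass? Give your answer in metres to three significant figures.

γ = ρg = 789 × 9.81 / 1000 = 7.74009 kN/m³.
The centroid lies 4r/(3π) = 0.763944 m above the diameter, so r − 4r/(3π) = 1.8 − 0.763944 = 1.03606 m below the topmost point, so the centroid depth is h_c = 5.6 + 1.03606 = 6.63606 m.
A = πr²/2 = π × 1.8²/2 = 5.08938 m².
Resultant F = γ·h_c·A = 7.74009 × 6.63606 × 5.08938 = 261.409 kN.
I_c = (π/8 − 8/(9π))·r⁴ = 0.109757 × 1.8⁴ = 1.15219 m⁴.
Centre of pressure: y_p = y_c + I_c/(y_c·A) = 6.63606 + 1.15219/(6.63606 × 5.08938) = 6.63606 + 0.0341153 = 6.67018 m along the plane.

h_p = 6.67 m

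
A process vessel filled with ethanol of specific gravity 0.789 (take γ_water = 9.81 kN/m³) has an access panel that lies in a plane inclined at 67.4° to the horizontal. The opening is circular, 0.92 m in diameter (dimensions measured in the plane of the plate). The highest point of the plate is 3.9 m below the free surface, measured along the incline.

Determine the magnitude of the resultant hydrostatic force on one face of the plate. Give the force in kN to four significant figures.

F ≈ 20.71 kN

γ = 0.789 × 9.81 = 7.74009 kN/m³.
Let θ = 67.4° be the plate's angle to the horizontal; measure y along the incline from where the plane meets the free surface. Vertical depth h = y·sinθ with sinθ = 0.923210.
The centroid is at the centre, 0.46 m below the top of the plate, so y_c = 3.9 + 0.46 = 4.36 m and h_c = 4.36 × 0.923210 = 4.0252 m.
A = π(0.46)² = 0.664761 m².
Resultant F = γ·h_c·A = 7.74009 × 4.0252 × 0.664761 = 20.7109 kN.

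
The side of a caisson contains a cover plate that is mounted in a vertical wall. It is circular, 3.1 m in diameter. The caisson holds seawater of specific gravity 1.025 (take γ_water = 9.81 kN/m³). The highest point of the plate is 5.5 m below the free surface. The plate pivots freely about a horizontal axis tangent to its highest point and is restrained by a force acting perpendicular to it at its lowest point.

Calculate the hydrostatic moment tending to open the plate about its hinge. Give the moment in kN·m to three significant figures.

M ≈ 875 kN·m

γ = 1.025 × 9.81 = 10.05525 kN/m³.
The centroid is at the centre, 1.55 m below the top of the plate, so the centroid depth is h_c = 5.5 + 1.55 = 7.05 m.
A = π(1.55)² = 7.54768 m².
Resultant F = γ·h_c·A = 10.05525 × 7.05 × 7.54768 = 535.051 kN.
I_c = πr⁴/4 = π × 1.55⁴/4 = 4.53332 m⁴.
Centre of pressure: y_p = y_c + I_c/(y_c·A) = 7.05 + 4.53332/(7.05 × 7.54768) = 7.05 + 0.0851949 = 7.13519 m along the plane.
The resultant acts 1.55 + 0.0851949 = 1.63519 m (along the plate) below the hinge at the top edge, so the moment about the hinge is M = F × 1.63519 = 535.051 × 1.63519 = 874.91 kN·m.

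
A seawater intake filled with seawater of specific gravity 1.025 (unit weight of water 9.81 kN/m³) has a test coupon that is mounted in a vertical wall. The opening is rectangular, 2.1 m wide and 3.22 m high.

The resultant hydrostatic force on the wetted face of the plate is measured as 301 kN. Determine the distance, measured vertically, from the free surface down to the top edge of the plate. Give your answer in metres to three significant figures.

γ = 1.025 × 9.81 = 10.05525 kN/m³.
A = 2.1 × 3.22 = 6.762 m².
From F = γ·h_c·A, the centroid depth is h_c = 301/(10.05525 × 6.762) = 4.42689 m.
The centroid lies 3.22/2 = 1.61 m below the top edge, so the top edge sits at h_top = 4.42689 − 1.61 = 2.81689 m below the surface.

d_top ≈ 2.82 m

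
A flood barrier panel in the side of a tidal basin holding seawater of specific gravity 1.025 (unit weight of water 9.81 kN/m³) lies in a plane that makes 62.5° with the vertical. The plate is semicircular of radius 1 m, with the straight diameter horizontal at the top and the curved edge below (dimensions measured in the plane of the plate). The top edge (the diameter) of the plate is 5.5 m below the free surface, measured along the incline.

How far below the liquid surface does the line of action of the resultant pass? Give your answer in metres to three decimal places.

h_p = 2.741 m

γ = 1.025 × 9.81 = 10.05525 kN/m³.
The plate makes 62.5° with the vertical, i.e. θ = 90° − 62.5° = 27.5° to the horizontal. Measuring y along the incline from the free-surface line, vertical depth h = y·sinθ with sinθ = 0.461749.
The centroid of a semicircle lies 4r/(3π) = 0.424413 m from the diameter, here below the top edge, so y_c = 5.5 + 0.424413 = 5.92441 m and h_c = 5.92441 × 0.461749 = 2.73559 m.
A = πr²/2 = π × 1²/2 = 1.5708 m².
Resultant F = γ·h_c·A = 10.05525 × 2.73559 × 1.5708 = 43.2081 kN.
I_c = (π/8 − 8/(9π))·r⁴ = 0.109757 × 1⁴ = 0.109757 m⁴.
Centre of pressure: y_p = y_c + I_c/(y_c·A) = 5.92441 + 0.109757/(5.92441 × 1.5708) = 5.92441 + 0.0117941 = 5.9362 m along the plane.
Vertically, h_p = y_p·sinθ = 5.9362 × 0.461749 = 2.74103 m.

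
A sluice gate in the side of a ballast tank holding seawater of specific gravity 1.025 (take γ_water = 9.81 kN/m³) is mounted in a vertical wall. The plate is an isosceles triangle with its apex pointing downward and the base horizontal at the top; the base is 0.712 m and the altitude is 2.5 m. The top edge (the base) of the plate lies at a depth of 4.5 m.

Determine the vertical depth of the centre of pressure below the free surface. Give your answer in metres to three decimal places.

h_p = 5.398 m

γ = 1.025 × 9.81 = 10.05525 kN/m³.
With the apex down, the centroid sits h/3 = 2.5/3 = 0.833333 m below the base (the top edge), so the centroid depth is h_c = 4.5 + 0.833333 = 5.33333 m.
A = ½ × 0.712 × 2.5 = 0.89 m².
Resultant F = γ·h_c·A = 10.05525 × 5.33333 × 0.89 = 47.7289 kN.
I_c = b·h³/36 = 0.712 × 2.5³/36 = 0.309028 m⁴.
Centre of pressure: y_p = y_c + I_c/(y_c·A) = 5.33333 + 0.309028/(5.33333 × 0.89) = 5.33333 + 0.0651043 = 5.39843 m along the plane.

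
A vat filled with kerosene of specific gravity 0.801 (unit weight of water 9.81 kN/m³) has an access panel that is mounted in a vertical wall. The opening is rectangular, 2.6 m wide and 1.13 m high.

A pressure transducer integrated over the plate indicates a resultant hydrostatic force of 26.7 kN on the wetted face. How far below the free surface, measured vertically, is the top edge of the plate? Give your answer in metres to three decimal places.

γ = 0.801 × 9.81 = 7.85781 kN/m³.
A = 2.6 × 1.13 = 2.938 m².
From F = γ·h_c·A, the centroid depth is h_c = 26.7/(7.85781 × 2.938) = 1.15653 m.
The centroid lies 1.13/2 = 0.565 m below the top edge, so the top edge sits at h_top = 1.15653 − 0.565 = 0.59153 m below the surface.

d_top ≈ 0.592 m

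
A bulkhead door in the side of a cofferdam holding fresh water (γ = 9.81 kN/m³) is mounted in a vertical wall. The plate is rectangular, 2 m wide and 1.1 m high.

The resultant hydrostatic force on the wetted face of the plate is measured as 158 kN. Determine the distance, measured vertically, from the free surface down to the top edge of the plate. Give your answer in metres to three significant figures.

d_top ≈ 6.77 m

γ = 9.81 kN/m³.
A = 2 × 1.1 = 2.2 m².
From F = γ·h_c·A, the centroid depth is h_c = 158/(9.81 × 2.2) = 7.32092 m.
The centroid lies 1.1/2 = 0.55 m below the top edge, so the top edge sits at h_top = 7.32092 − 0.55 = 6.77092 m below the surface.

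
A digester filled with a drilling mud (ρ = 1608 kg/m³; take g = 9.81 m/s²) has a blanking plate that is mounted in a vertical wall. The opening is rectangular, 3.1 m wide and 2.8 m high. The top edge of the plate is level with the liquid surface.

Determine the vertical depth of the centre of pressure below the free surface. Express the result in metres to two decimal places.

h_p = 1.87 m

γ = ρg = 1608 × 9.81 / 1000 = 15.77448 kN/m³.
The centroid lies 2.8/2 = 1.4 m below the top edge, so the centroid depth is h_c = 1.4 m.
A = 3.1 × 2.8 = 8.68 m².
Resultant F = γ·h_c·A = 15.77448 × 1.4 × 8.68 = 191.691 kN.
I_c = b·h³/12 = 3.1 × 2.8³/12 = 5.67093 m⁴.
Centre of pressure: y_p = y_c + I_c/(y_c·A) = 1.4 + 5.67093/(1.4 × 8.68) = 1.4 + 0.466666 = 1.86667 m along the plane.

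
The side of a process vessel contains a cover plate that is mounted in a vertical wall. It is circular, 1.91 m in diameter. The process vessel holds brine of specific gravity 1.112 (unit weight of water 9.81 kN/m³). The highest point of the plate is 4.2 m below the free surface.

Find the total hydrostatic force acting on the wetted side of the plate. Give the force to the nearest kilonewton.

F ≈ 161 kN

γ = 1.112 × 9.81 = 10.90872 kN/m³.
The centroid is at the centre, 0.955 m below the top of the plate, so the centroid depth is h_c = 4.2 + 0.955 = 5.155 m.
A = π(0.955)² = 2.86521 m².
Resultant F = γ·h_c·A = 10.90872 × 5.155 × 2.86521 = 161.124 kN.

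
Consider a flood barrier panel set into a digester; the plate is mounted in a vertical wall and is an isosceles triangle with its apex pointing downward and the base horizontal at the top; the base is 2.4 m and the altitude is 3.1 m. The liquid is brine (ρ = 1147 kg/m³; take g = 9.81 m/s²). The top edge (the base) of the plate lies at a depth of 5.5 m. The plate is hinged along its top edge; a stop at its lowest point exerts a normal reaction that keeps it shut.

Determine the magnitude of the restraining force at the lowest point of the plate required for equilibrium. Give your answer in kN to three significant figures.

P ≈ 98.4 kN

γ = ρg = 1147 × 9.81 / 1000 = 11.25207 kN/m³.
With the apex down, the centroid sits h/3 = 3.1/3 = 1.03333 m below the base (the top edge), so the centroid depth is h_c = 5.5 + 1.03333 = 6.53333 m.
A = ½ × 2.4 × 3.1 = 3.72 m².
Resultant F = γ·h_c·A = 11.25207 × 6.53333 × 3.72 = 273.47 kN.
I_c = b·h³/36 = 2.4 × 3.1³/36 = 1.98607 m⁴.
Centre of pressure: y_p = y_c + I_c/(y_c·A) = 6.53333 + 1.98607/(6.53333 × 3.72) = 6.53333 + 0.0817179 = 6.61505 m along the plane.
The resultant acts 1.03333 + 0.0817179 = 1.11505 m (along the plate) below the hinge at the top edge, so the moment about the hinge is M = F × 1.11505 = 273.47 × 1.11505 = 304.933 kN·m.
A normal force at the bottom, 3.1 m from the hinge, must supply this moment: P = 304.933/3.1 = 98.3655 kN.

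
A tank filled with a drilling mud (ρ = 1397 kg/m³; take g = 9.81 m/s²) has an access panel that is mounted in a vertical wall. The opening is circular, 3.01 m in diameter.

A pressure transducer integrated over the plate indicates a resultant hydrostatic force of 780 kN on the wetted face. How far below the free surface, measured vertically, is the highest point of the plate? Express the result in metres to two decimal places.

d_top ≈ 6.49 m

γ = ρg = 1397 × 9.81 / 1000 = 13.70457 kN/m³.
A = π(1.505)² = 7.11579 m².
From F = γ·h_c·A, the centroid depth is h_c = 780/(13.70457 × 7.11579) = 7.99845 m.
The centroid is at the centre, 1.505 m below the top of the plate, so the highest point sits at h_top = 7.99845 − 1.505 = 6.49345 m below the surface.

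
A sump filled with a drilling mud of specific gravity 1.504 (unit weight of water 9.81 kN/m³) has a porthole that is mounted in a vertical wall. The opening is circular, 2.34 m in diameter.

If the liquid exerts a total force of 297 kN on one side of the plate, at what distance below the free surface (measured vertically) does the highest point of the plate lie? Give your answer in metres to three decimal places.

γ = 1.504 × 9.81 = 14.75424 kN/m³.
A = π(1.17)² = 4.30053 m².
From F = γ·h_c·A, the centroid depth is h_c = 297/(14.75424 × 4.30053) = 4.68077 m.
The centroid is at the centre, 1.17 m below the top of the plate, so the highest point sits at h_top = 4.68077 − 1.17 = 3.51077 m below the surface.

d_top ≈ 3.511 m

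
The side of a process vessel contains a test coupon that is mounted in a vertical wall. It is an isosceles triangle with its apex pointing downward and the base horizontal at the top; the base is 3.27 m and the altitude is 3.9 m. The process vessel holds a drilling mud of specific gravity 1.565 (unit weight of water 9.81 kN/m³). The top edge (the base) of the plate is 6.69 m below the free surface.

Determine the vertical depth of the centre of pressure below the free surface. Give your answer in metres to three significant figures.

h_p = 8.10 m

γ = 1.565 × 9.81 = 15.35265 kN/m³.
With the apex down, the centroid sits h/3 = 3.9/3 = 1.3 m below the base (the top edge), so the centroid depth is h_c = 6.69 + 1.3 = 7.99 m.
A = ½ × 3.27 × 3.9 = 6.3765 m².
Resultant F = γ·h_c·A = 15.35265 × 7.99 × 6.3765 = 782.19 kN.
I_c = b·h³/36 = 3.27 × 3.9³/36 = 5.38814 m⁴.
Centre of pressure: y_p = y_c + I_c/(y_c·A) = 7.99 + 5.38814/(7.99 × 6.3765) = 7.99 + 0.105757 = 8.09576 m along the plane.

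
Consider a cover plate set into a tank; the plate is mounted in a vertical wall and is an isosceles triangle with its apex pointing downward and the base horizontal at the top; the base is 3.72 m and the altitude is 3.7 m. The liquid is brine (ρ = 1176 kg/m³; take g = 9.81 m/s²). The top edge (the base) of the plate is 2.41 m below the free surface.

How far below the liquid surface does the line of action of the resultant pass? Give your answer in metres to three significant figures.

γ = ρg = 1176 × 9.81 / 1000 = 11.53656 kN/m³.
With the apex down, the centroid sits h/3 = 3.7/3 = 1.23333 m below the base (the top edge), so the centroid depth is h_c = 2.41 + 1.23333 = 3.64333 m.
A = ½ × 3.72 × 3.7 = 6.882 m².
Resultant F = γ·h_c·A = 11.53656 × 3.64333 × 6.882 = 289.261 kN.
I_c = b·h³/36 = 3.72 × 3.7³/36 = 5.23414 m⁴.
Centre of pressure: y_p = y_c + I_c/(y_c·A) = 3.64333 + 5.23414/(3.64333 × 6.882) = 3.64333 + 0.208753 = 3.85208 m along the plane.

h_p = 3.85 m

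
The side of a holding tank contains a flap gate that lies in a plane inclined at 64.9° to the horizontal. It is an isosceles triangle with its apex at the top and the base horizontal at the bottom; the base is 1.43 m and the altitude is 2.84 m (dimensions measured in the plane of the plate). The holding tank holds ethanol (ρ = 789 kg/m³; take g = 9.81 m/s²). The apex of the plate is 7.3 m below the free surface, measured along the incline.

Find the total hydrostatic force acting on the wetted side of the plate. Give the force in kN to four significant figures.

F ≈ 130.8 kN

γ = ρg = 789 × 9.81 / 1000 = 7.74009 kN/m³.
Let θ = 64.9° be the plate's angle to the horizontal; measure y along the incline from where the plane meets the free surface. Vertical depth h = y·sinθ with sinθ = 0.905569.
With the apex up, the centroid sits 2h/3 = 2 × 2.84/3 = 1.89333 m below the apex, so y_c = 7.3 + 1.89333 = 9.19333 m and h_c = 9.19333 × 0.905569 = 8.32519 m.
A = ½ × 1.43 × 2.84 = 2.0306 m².
Resultant F = γ·h_c·A = 7.74009 × 8.32519 × 2.0306 = 130.847 kN.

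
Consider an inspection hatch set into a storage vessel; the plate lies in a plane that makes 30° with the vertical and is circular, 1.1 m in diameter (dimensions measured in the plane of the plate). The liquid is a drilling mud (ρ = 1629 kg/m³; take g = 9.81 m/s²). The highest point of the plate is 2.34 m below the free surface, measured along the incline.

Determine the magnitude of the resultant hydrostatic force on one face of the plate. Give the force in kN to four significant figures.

γ = ρg = 1629 × 9.81 / 1000 = 15.98049 kN/m³.
The plate makes 30° with the vertical, i.e. θ = 90° − 30° = 60° to the horizontal. Measuring y along the incline from the free-surface line, vertical depth h = y·sinθ with sinθ = 0.866025.
The centroid is at the centre, 0.55 m below the top of the plate, so y_c = 2.34 + 0.55 = 2.89 m and h_c = 2.89 × 0.866025 = 2.50281 m.
A = π(0.55)² = 0.950332 m².
Resultant F = γ·h_c·A = 15.98049 × 2.50281 × 0.950332 = 38.0096 kN.

F ≈ 38.01 kN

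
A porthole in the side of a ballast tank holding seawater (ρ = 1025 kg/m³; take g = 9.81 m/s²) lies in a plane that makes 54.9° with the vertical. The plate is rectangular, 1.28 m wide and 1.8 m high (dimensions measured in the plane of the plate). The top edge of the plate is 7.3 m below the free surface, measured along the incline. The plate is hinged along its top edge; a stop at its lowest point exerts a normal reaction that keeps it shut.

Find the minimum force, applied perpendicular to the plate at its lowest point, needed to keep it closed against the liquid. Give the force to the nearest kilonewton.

γ = ρg = 1025 × 9.81 / 1000 = 10.05525 kN/m³.
The plate makes 54.9° with the vertical, i.e. θ = 90° − 54.9° = 35.1° to the horizontal. Measuring y along the incline from the free-surface line, vertical depth h = y·sinθ with sinθ = 0.575005.
The centroid lies 1.8/2 = 0.9 m below the top edge, so y_c = 7.3 + 0.9 = 8.2 m and h_c = 8.2 × 0.575005 = 4.71504 m.
A = 1.28 × 1.8 = 2.304 m².
Resultant F = γ·h_c·A = 10.05525 × 4.71504 × 2.304 = 109.235 kN.
I_c = b·h³/12 = 1.28 × 1.8³/12 = 0.62208 m⁴.
Centre of pressure: y_p = y_c + I_c/(y_c·A) = 8.2 + 0.62208/(8.2 × 2.304) = 8.2 + 0.0329268 = 8.23293 m along the plane.
The resultant acts 0.9 + 0.0329268 = 0.932927 m (along the plate) below the hinge at the top edge, so the moment about the hinge is M = F × 0.932927 = 109.235 × 0.932927 = 101.908 kN·m.
A normal force at the bottom, 1.8 m from the hinge, must supply this moment: P = 101.908/1.8 = 56.6156 kN.

P ≈ 57 kN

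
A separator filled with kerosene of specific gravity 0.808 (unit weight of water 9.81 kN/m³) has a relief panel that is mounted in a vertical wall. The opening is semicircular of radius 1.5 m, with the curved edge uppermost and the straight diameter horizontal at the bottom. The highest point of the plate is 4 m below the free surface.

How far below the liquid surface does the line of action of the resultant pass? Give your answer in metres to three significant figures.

γ = 0.808 × 9.81 = 7.92648 kN/m³.
The centroid lies 4r/(3π) = 0.63662 m above the diameter, so r − 4r/(3π) = 1.5 − 0.63662 = 0.86338 m below the topmost point, so the centroid depth is h_c = 4 + 0.86338 = 4.86338 m.
A = πr²/2 = π × 1.5²/2 = 3.53429 m².
Resultant F = γ·h_c·A = 7.92648 × 4.86338 × 3.53429 = 136.245 kN.
I_c = (π/8 − 8/(9π))·r⁴ = 0.109757 × 1.5⁴ = 0.555645 m⁴.
Centre of pressure: y_p = y_c + I_c/(y_c·A) = 4.86338 + 0.555645/(4.86338 × 3.53429) = 4.86338 + 0.0323264 = 4.89571 m along the plane.

h_p = 4.90 m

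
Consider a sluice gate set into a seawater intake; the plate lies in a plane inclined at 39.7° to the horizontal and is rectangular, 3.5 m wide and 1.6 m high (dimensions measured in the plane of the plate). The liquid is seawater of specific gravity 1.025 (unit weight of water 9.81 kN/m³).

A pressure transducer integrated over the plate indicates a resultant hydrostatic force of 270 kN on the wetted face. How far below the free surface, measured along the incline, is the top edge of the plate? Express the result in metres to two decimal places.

y_top ≈ 6.71 m

γ = 1.025 × 9.81 = 10.05525 kN/m³.
A = 3.5 × 1.6 = 5.6 m².
From F = γ·h_c·A, the centroid depth is h_c = 270/(10.05525 × 5.6) = 4.79494 m.
Let θ = 39.7° be the plate's angle to the horizontal; measure y along the incline from where the plane meets the free surface. Vertical depth h = y·sinθ with sinθ = 0.638768.
Along the incline, y_c = h_c/sinθ = 4.79494/0.638768 = 7.50654 m.
The centroid lies 1.6/2 = 0.8 m below the top edge, so the top edge sits at y_top = 7.50654 − 0.8 = 6.70654 m along the incline.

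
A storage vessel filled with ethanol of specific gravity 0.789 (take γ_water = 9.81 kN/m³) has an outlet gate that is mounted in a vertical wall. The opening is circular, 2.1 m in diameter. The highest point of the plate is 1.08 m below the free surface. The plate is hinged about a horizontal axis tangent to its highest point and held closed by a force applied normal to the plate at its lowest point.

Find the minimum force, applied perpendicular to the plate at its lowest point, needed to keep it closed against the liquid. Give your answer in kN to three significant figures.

P ≈ 32.1 kN

γ = 0.789 × 9.81 = 7.74009 kN/m³.
The centroid is at the centre, 1.05 m below the top of the plate, so the centroid depth is h_c = 1.08 + 1.05 = 2.13 m.
A = π(1.05)² = 3.46361 m².
Resultant F = γ·h_c·A = 7.74009 × 2.13 × 3.46361 = 57.1024 kN.
I_c = πr⁴/4 = π × 1.05⁴/4 = 0.954656 m⁴.
Centre of pressure: y_p = y_c + I_c/(y_c·A) = 2.13 + 0.954656/(2.13 × 3.46361) = 2.13 + 0.129401 = 2.2594 m along the plane.
The resultant acts 1.05 + 0.129401 = 1.1794 m (along the plate) below the hinge at the top edge, so the moment about the hinge is M = F × 1.1794 = 57.1024 × 1.1794 = 67.3466 kN·m.
A normal force at the bottom, 2.1 m from the hinge, must supply this moment: P = 67.3466/2.1 = 32.0698 kN.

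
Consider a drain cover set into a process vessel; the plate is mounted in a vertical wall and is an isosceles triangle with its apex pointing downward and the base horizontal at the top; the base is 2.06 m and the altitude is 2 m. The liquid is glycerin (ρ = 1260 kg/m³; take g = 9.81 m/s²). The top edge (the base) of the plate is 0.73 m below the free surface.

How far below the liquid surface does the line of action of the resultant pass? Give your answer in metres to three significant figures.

γ = ρg = 1260 × 9.81 / 1000 = 12.3606 kN/m³.
With the apex down, the centroid sits h/3 = 2/3 = 0.666667 m below the base (the top edge), so the centroid depth is h_c = 0.73 + 0.666667 = 1.39667 m.
A = ½ × 2.06 × 2 = 2.06 m².
Resultant F = γ·h_c·A = 12.3606 × 1.39667 × 2.06 = 35.5632 kN.
I_c = b·h³/36 = 2.06 × 2³/36 = 0.457778 m⁴.
Centre of pressure: y_p = y_c + I_c/(y_c·A) = 1.39667 + 0.457778/(1.39667 × 2.06) = 1.39667 + 0.159109 = 1.55578 m along the plane.

h_p = 1.56 m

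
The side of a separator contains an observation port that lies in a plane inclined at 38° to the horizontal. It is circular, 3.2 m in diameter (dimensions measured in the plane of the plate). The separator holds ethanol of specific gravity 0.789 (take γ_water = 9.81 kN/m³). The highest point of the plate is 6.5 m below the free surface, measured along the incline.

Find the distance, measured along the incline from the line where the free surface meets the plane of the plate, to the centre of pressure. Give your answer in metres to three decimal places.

γ = 0.789 × 9.81 = 7.74009 kN/m³.
Let θ = 38° be the plate's angle to the horizontal; measure y along the incline from where the plane meets the free surface. Vertical depth h = y·sinθ with sinθ = 0.615661.
The centroid is at the centre, 1.6 m below the top of the plate, so y_c = 6.5 + 1.6 = 8.1 m and h_c = 8.1 × 0.615661 = 4.98685 m.
A = π(1.6)² = 8.04248 m².
Resultant F = γ·h_c·A = 7.74009 × 4.98685 × 8.04248 = 310.429 kN.
I_c = πr⁴/4 = π × 1.6⁴/4 = 5.14719 m⁴.
Centre of pressure: y_p = y_c + I_c/(y_c·A) = 8.1 + 5.14719/(8.1 × 8.04248) = 8.1 + 0.0790124 = 8.17901 m along the plane.

y_p = 8.179 m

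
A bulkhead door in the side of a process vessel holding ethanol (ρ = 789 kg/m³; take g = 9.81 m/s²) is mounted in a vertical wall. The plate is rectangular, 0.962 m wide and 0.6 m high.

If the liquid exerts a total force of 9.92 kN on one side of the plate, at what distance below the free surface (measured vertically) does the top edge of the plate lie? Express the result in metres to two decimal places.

d_top ≈ 1.92 m

γ = ρg = 789 × 9.81 / 1000 = 7.74009 kN/m³.
A = 0.962 × 0.6 = 0.5772 m².
From F = γ·h_c·A, the centroid depth is h_c = 9.92/(7.74009 × 0.5772) = 2.22044 m.
The centroid lies 0.6/2 = 0.3 m below the top edge, so the top edge sits at h_top = 2.22044 − 0.3 = 1.92044 m below the surface.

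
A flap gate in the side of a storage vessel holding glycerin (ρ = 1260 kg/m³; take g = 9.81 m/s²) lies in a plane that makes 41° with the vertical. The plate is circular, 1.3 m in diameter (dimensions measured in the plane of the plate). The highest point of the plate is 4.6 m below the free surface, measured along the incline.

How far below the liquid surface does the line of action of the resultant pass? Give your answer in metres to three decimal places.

γ = ρg = 1260 × 9.81 / 1000 = 12.3606 kN/m³.
The plate makes 41° with the vertical, i.e. θ = 90° − 41° = 49° to the horizontal. Measuring y along the incline from the free-surface line, vertical depth h = y·sinθ with sinθ = 0.754710.
The centroid is at the centre, 0.65 m below the top of the plate, so y_c = 4.6 + 0.65 = 5.25 m and h_c = 5.25 × 0.754710 = 3.96223 m.
A = π(0.65)² = 1.32732 m².
Resultant F = γ·h_c·A = 12.3606 × 3.96223 × 1.32732 = 65.0062 kN.
I_c = πr⁴/4 = π × 0.65⁴/4 = 0.140198 m⁴.
Centre of pressure: y_p = y_c + I_c/(y_c·A) = 5.25 + 0.140198/(5.25 × 1.32732) = 5.25 + 0.020119 = 5.27012 m along the plane.
Vertically, h_p = y_p·sinθ = 5.27012 × 0.754710 = 3.97741 m.

h_p = 3.977 m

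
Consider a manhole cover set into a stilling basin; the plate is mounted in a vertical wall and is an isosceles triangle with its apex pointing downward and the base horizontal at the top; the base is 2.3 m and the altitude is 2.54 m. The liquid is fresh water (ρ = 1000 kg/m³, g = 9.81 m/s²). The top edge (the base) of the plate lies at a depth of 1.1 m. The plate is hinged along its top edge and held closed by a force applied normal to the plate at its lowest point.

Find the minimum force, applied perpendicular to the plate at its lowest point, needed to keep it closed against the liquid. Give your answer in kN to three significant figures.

P ≈ 22.6 kN

γ = ρg = 1000 × 9.81 = 9810 N/m³ = 9.81 kN/m³.
With the apex down, the centroid sits h/3 = 2.54/3 = 0.846667 m below the base (the top edge), so the centroid depth is h_c = 1.1 + 0.846667 = 1.94667 m.
A = ½ × 2.3 × 2.54 = 2.921 m².
Resultant F = γ·h_c·A = 9.81 × 1.94667 × 2.921 = 55.7818 kN.
I_c = b·h³/36 = 2.3 × 2.54³/36 = 1.04695 m⁴.
Centre of pressure: y_p = y_c + I_c/(y_c·A) = 1.94667 + 1.04695/(1.94667 × 2.921) = 1.94667 + 0.18412 = 2.13079 m along the plane.
The resultant acts 0.846667 + 0.18412 = 1.03079 m (along the plate) below the hinge at the top edge, so the moment about the hinge is M = F × 1.03079 = 55.7818 × 1.03079 = 57.4993 kN·m.
A normal force at the bottom, 2.54 m from the hinge, must supply this moment: P = 57.4993/2.54 = 22.6375 kN.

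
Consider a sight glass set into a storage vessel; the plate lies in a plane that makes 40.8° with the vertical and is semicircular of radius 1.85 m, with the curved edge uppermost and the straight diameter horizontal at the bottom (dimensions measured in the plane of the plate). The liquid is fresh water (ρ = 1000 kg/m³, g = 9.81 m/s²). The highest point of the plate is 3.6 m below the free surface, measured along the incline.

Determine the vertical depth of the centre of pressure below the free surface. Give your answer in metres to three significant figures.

γ = ρg = 1000 × 9.81 = 9810 N/m³ = 9.81 kN/m³.
The plate makes 40.8° with the vertical, i.e. θ = 90° − 40.8° = 49.2° to the horizontal. Measuring y along the incline from the free-surface line, vertical depth h = y·sinθ with sinθ = 0.756995.
The centroid lies 4r/(3π) = 0.785164 m above the diameter, so r − 4r/(3π) = 1.85 − 0.785164 = 1.06484 m below the topmost point, so y_c = 3.6 + 1.06484 = 4.66484 m and h_c = 4.66484 × 0.756995 = 3.53126 m.
A = πr²/2 = π × 1.85²/2 = 5.37605 m².
Resultant F = γ·h_c·A = 9.81 × 3.53126 × 5.37605 = 186.235 kN.
I_c = (π/8 − 8/(9π))·r⁴ = 0.109757 × 1.85⁴ = 1.28564 m⁴.
Centre of pressure: y_p = y_c + I_c/(y_c·A) = 4.66484 + 1.28564/(4.66484 × 5.37605) = 4.66484 + 0.0512648 = 4.7161 m along the plane.
Vertically, h_p = y_p·sinθ = 4.7161 × 0.756995 = 3.57006 m.

h_p = 3.57 m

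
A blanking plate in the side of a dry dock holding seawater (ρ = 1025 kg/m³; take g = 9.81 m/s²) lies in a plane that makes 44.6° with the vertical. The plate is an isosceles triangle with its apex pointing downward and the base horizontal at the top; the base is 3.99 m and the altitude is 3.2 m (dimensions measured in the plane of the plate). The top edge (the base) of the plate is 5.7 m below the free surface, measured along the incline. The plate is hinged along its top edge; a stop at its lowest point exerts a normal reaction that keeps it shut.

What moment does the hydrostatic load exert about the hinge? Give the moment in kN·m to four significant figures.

M ≈ 355.9 kN·m

γ = ρg = 1025 × 9.81 / 1000 = 10.05525 kN/m³.
The plate makes 44.6° with the vertical, i.e. θ = 90° − 44.6° = 45.4° to the horizontal. Measuring y along the incline from the free-surface line, vertical depth h = y·sinθ with sinθ = 0.712026.
With the apex down, the centroid sits h/3 = 3.2/3 = 1.06667 m below the base (the top edge), so y_c = 5.7 + 1.06667 = 6.76667 m and h_c = 6.76667 × 0.712026 = 4.81804 m.
A = ½ × 3.99 × 3.2 = 6.384 m².
Resultant F = γ·h_c·A = 10.05525 × 4.81804 × 6.384 = 309.283 kN.
I_c = b·h³/36 = 3.99 × 3.2³/36 = 3.63179 m⁴.
Centre of pressure: y_p = y_c + I_c/(y_c·A) = 6.76667 + 3.63179/(6.76667 × 6.384) = 6.76667 + 0.0840723 = 6.85074 m along the plane.
The resultant acts 1.06667 + 0.0840723 = 1.15074 m (along the plate) below the hinge at the top edge, so the moment about the hinge is M = F × 1.15074 = 309.283 × 1.15074 = 355.904 kN·m.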